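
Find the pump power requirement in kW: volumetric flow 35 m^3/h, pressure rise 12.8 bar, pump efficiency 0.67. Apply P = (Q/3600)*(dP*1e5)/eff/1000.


Q = 35 / 3600 = 0.00972222 m^3/s
P = 0.00972222 * (12.8 * 1e5) / 0.67 / 1000 = 18.57

18.57 kW


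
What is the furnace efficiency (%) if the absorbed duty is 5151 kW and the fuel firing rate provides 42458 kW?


Furnace efficiency = Q_absorbed / Q_fuel * 100
= 5151 / 42458 * 100 = 12.13

12.13 %


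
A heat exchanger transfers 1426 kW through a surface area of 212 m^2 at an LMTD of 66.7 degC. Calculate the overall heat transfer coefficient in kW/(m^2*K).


From Q = U*A*LMTD, U = Q / (A * LMTD)
U = 1426 / (212 * 66.7) = 1426 / 14140.4 = 0.1008

0.1008 kW/(m^2*K)


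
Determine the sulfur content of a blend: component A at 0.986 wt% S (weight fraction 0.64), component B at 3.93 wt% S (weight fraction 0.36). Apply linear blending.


Linear sulfur blending: S_blend = x1*S1 + x2*S2
Contribution 1: 0.64 * 0.986 = 0.63104 wt%
Contribution 2: 0.36 * 3.93 = 1.4148 wt%
S_blend = 0.63104 + 1.4148 = 2.04584

2.04584 wt%


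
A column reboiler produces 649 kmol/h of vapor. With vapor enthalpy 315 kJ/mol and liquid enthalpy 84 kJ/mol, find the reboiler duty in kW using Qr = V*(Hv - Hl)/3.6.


Qr = 649 * (315 - 84) / 3.6 = 649 * 231 / 3.6 = 41640

41640 kW


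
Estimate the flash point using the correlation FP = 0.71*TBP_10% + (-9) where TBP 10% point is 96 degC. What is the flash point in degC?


FP = 0.71 * 96 + (-9) = 59.16

59.16 degC


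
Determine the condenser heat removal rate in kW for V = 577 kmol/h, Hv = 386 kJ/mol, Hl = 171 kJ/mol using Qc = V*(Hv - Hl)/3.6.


Qc = 577 * (386 - 171) / 3.6 = 577 * 215 / 3.6 = 34460

34460 kW


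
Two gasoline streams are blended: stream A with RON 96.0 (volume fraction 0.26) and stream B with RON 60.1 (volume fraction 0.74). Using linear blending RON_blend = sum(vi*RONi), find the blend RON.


Linear blending: RON_blend = sum(vi * RONi)
Contribution 1: 0.26 * 96.0 = 24.96
Contribution 2: 0.74 * 60.1 = 44.474
RON_blend = 24.96 + 44.474 = 69.434

69.434


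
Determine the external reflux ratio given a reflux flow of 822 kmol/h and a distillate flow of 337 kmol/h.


Reflux ratio definition: R = L / D (liquid returned / distillate withdrawn)
L = 822 kmol/h, D = 337 kmol/h
R = 822 / 337 = 2.439

2.439


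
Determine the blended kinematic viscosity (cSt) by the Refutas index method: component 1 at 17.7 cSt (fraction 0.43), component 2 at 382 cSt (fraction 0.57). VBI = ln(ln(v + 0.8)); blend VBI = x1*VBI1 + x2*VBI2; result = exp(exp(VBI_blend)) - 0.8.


Refutas method: VBN_i = 14.534*ln(ln(visc_i + 0.8)) + 10.975, blended linearly by mass fraction; since VBN is linear in VBI_i = ln(ln(visc_i + 0.8)) and the fractions sum to 1, blend VBI directly: visc = exp(exp(VBI_blend)) - 0.8
VBI_1 = ln(ln(17.7 + 0.8)) = 1.07082
VBI_2 = ln(ln(382 + 0.8)) = 1.78297
VBI_blend = 0.43 * 1.07082 + 0.57 * 1.78297 = 1.47675
visc_blend = exp(exp(1.47675)) - 0.8 = 78.93

78.93 cSt


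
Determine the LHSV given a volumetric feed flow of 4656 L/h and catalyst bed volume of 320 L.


LHSV = volumetric feed rate / catalyst volume
= 4656 L/h / 320 L
= 14.55 h^-1

14.55 h^-1


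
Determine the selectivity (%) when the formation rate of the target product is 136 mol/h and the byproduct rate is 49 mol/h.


Selectivity = desired / (desired + undesired) * 100
Total products = 136 + 49 = 185 mol/h
S = 136 / 185 * 100
= 0.7351 * 100
= 73.51 %

73.51 %


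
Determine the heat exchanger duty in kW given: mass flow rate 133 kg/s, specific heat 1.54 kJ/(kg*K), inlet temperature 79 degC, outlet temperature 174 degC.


Q = m_dot * cp * delta_T
delta_T = 174 - 79 = 95 K
Q = 133 * 1.54 * 95
= 204.82 * 95
= 19457.9 kW

19457.9 kW


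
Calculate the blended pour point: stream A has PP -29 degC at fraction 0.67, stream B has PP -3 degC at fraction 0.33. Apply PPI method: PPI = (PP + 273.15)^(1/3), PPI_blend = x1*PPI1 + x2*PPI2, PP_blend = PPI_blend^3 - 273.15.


PPI_1 = (-29 + 273.15)^(1/3) = 6.25008
PPI_2 = (-3 + 273.15)^(1/3) = 6.464501
PPI_blend = 0.67 * 6.25008 + 0.33 * 6.464501 = 6.320839
PP_blend = 6.320839^3 - 273.15 = 252.5365 - 273.15 = -20.61

-20.61 degC


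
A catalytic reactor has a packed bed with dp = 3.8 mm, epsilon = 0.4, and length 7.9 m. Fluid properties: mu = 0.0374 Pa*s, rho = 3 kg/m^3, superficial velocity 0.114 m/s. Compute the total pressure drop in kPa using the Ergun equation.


dp = 3.8 mm = 0.0038 m
Viscous term = 150*0.0374*0.114*(1-0.4)^2 / (0.0038^2*0.4^3) = 249128
Inertial term = 1.75*3*0.114^2*(1-0.4) / (0.0038*0.4^3) = 168.328
dP/L = 249128 + 168.328 = 249296 Pa/m
dP = 249296 * 7.9 / 1000 = 1969 kPa

1969 kPa


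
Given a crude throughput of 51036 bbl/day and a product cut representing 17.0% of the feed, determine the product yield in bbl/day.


Crude throughput = 51036 bbl/day
Fraction yield = 17.0%
yield = throughput * fraction / 100
yield = 51036 * 17.0 / 100 = 8676.12

8676.12 bbl/day


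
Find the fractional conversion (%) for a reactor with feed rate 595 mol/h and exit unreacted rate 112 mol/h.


X = (F_in - F_out) / F_in * 100
Moles reacted = 595 - 112 = 483
X = 483 / 595 * 100
= 0.8118 * 100
= 81.18 %

81.18 %


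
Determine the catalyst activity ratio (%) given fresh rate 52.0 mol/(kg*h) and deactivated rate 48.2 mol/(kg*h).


Activity (%) = (rate_used / rate_fresh) * 100
rate_used = 48.2, rate_fresh = 52.0
= (48.2 / 52.0) * 100
= 0.9269 * 100 = 92.69

92.69 %


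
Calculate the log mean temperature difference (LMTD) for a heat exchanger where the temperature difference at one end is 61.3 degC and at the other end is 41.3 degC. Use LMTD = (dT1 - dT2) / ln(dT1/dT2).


LMTD = (dT1 - dT2) / ln(dT1/dT2)
= (61.3 - 41.3) / ln(61.3 / 41.3) = 20 / 0.394917 = 50.64

50.64 degC


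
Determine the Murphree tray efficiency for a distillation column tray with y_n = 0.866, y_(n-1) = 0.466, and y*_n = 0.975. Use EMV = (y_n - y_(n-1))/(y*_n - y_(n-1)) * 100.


Murphree vapor efficiency: EMV = (y_n - y_(n-1)) / (y*_n - y_(n-1)) * 100
EMV = (0.866 - 0.466) / (0.975 - 0.466) * 100 = 0.4 / 0.509 * 100 = 78.59

78.59 %


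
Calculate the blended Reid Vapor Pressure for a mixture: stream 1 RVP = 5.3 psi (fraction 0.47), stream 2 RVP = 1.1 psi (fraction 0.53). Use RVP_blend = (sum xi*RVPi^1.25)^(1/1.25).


Chevron index: RVP_blend = (sum xi*RVPi^1.25)^(1/1.25)
RVP^1.25 terms: 0.47 * 5.3^1.25 + 0.53 * 1.1^1.25 = 4.37663
RVP_blend = 4.37663^(1/1.25) = 3.258

3.258 psi


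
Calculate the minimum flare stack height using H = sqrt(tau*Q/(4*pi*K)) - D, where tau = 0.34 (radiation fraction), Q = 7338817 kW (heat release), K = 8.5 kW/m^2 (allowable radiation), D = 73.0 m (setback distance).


tau*Q/(4*pi*K) = 0.34 * 7338817 / (4 * pi * 8.5) = 23360.2
sqrt(23360.2) = 152.84
H = 152.84 - 73.0 = 79.84

79.84 m


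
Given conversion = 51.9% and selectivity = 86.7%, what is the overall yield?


Overall yield = conversion (%) * selectivity (%) / 100
Conversion = 51.9%, Selectivity = 86.7%
Y = 51.9 * 86.7 / 100
= 44.9973 %

44.9973 %


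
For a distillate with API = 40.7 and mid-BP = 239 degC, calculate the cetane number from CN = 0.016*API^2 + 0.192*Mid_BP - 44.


CN = 0.016 * 40.7^2 + 0.192 * 239 - 44
CN = 26.50384 + 45.888 - 44 = 28.39184

28.39184


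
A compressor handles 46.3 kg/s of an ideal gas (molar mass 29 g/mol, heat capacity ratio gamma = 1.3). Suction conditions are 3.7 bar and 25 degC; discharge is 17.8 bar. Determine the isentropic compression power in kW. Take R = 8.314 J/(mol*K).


Isentropic work: W = m*(gamma/(gamma-1))*(R*T1/MW)*((P2/P1)^((gamma-1)/gamma) - 1)
T1 = 25 + 273.15 = 298.15 K
Pressure ratio = 17.8 / 3.7 = 4.81081
Exponent = (1.3 - 1)/1.3 = 0.230769
(P2/P1)^exp - 1 = 4.81081^0.230769 - 1 = 0.436927
W = 46.3 * 1.3 / 0.3 * 8.314 * 298.15 / 29 * 0.436927 = 7493

7493 kW


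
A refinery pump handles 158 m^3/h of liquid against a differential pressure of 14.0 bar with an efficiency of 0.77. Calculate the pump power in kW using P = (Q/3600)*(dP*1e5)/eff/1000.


Q = 158 / 3600 = 0.0438889 m^3/s
P = 0.0438889 * (14.0 * 1e5) / 0.77 / 1000 = 79.80

79.80 kW


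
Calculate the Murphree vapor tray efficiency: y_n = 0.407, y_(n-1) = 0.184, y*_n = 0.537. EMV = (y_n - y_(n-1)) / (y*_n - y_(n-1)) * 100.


Murphree vapor efficiency: EMV = (y_n - y_(n-1)) / (y*_n - y_(n-1)) * 100
EMV = (0.407 - 0.184) / (0.537 - 0.184) * 100 = 0.223 / 0.353 * 100 = 63.17

63.17 %


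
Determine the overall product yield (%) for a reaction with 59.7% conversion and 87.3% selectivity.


Overall yield = conversion (%) * selectivity (%) / 100
Conversion = 59.7%, Selectivity = 87.3%
Y = 59.7 * 87.3 / 100
= 52.1181 %

52.1181 %


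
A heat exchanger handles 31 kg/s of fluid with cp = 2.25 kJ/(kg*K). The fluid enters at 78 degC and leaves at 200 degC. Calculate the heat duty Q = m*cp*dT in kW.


Q = m_dot * cp * delta_T
delta_T = 200 - 78 = 122 K
Q = 31 * 2.25 * 122
= 69.75 * 122
= 8509.5 kW

8509.5 kW


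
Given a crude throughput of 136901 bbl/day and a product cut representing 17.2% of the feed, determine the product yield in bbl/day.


Crude throughput = 136901 bbl/day
Fraction yield = 17.2%
yield = throughput * fraction / 100
yield = 136901 * 17.2 / 100 = 23546.972

23546.972 bbl/day


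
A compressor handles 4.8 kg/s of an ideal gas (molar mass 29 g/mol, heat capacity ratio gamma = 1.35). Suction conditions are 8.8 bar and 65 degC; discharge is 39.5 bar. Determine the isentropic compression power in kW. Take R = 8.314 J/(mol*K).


Isentropic work: W = m*(gamma/(gamma-1))*(R*T1/MW)*((P2/P1)^((gamma-1)/gamma) - 1)
T1 = 65 + 273.15 = 338.15 K
Pressure ratio = 39.5 / 8.8 = 4.48864
Exponent = (1.35 - 1)/1.35 = 0.259259
(P2/P1)^exp - 1 = 4.48864^0.259259 - 1 = 0.475933
W = 4.8 * 1.35 / 0.35 * 8.314 * 338.15 / 29 * 0.475933 = 854.2

854.2 kW


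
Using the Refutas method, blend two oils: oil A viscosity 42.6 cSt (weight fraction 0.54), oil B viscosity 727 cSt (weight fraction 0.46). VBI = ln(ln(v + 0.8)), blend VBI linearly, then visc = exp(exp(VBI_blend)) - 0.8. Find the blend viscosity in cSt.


Refutas method: VBN_i = 14.534*ln(ln(visc_i + 0.8)) + 10.975, blended linearly by mass fraction; since VBN is linear in VBI_i = ln(ln(visc_i + 0.8)) and the fractions sum to 1, blend VBI directly: visc = exp(exp(VBI_blend)) - 0.8
VBI_1 = ln(ln(42.6 + 0.8)) = 1.3272
VBI_2 = ln(ln(727 + 0.8)) = 1.88556
VBI_blend = 0.54 * 1.3272 + 0.46 * 1.88556 = 1.58405
visc_blend = exp(exp(1.58405)) - 0.8 = 130.1

130.1 cSt


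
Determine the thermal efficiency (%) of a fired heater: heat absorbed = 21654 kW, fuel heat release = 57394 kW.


Furnace efficiency = Q_absorbed / Q_fuel * 100
= 21654 / 57394 * 100 = 37.73

37.73 %


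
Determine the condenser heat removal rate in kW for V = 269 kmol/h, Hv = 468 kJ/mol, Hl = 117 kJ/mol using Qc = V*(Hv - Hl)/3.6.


Qc = 269 * (468 - 117) / 3.6 = 269 * 351 / 3.6 = 26230

26230 kW


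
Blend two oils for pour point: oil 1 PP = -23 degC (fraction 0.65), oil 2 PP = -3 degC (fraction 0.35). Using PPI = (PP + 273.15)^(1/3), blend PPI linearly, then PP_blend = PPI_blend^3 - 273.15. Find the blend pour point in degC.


PPI_1 = (-23 + 273.15)^(1/3) = 6.300865
PPI_2 = (-3 + 273.15)^(1/3) = 6.464501
PPI_blend = 0.65 * 6.300865 + 0.35 * 6.464501 = 6.358138
PP_blend = 6.358138^3 - 273.15 = 257.0336 - 273.15 = -16.12

-16.12 degC


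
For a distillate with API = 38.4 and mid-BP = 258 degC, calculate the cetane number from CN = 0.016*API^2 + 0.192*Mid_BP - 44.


CN = 0.016 * 38.4^2 + 0.192 * 258 - 44
CN = 23.59296 + 49.536 - 44 = 29.12896

29.12896


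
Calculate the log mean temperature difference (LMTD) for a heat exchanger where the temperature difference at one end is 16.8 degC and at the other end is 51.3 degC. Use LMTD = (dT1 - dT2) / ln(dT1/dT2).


LMTD = (dT1 - dT2) / ln(dT1/dT2)
= (16.8 - 51.3) / ln(16.8 / 51.3) = -34.5 / -1.11631 = 30.91

30.91 degC


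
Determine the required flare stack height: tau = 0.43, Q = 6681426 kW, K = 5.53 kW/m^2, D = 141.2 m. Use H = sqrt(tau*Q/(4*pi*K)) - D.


tau*Q/(4*pi*K) = 0.43 * 6681426 / (4 * pi * 5.53) = 41343.1
sqrt(41343.1) = 203.33
H = 203.33 - 141.2 = 62.13

62.13 m


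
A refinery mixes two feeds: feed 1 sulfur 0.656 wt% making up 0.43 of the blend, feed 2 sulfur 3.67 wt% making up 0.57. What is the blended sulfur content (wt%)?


Linear sulfur blending: S_blend = x1*S1 + x2*S2
Contribution 1: 0.43 * 0.656 = 0.28208 wt%
Contribution 2: 0.57 * 3.67 = 2.0919 wt%
S_blend = 0.28208 + 2.0919 = 2.37398

2.37398 wt%


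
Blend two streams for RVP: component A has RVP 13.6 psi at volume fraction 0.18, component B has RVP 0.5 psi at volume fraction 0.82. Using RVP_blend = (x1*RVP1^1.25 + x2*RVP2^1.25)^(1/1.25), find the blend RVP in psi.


Chevron index: RVP_blend = (sum xi*RVPi^1.25)^(1/1.25)
RVP^1.25 terms: 0.18 * 13.6^1.25 + 0.82 * 0.5^1.25 = 5.04583
RVP_blend = 5.04583^(1/1.25) = 3.650

3.650 psi


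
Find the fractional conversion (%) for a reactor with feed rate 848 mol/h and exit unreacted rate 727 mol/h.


X = (F_in - F_out) / F_in * 100
Moles reacted = 848 - 727 = 121
X = 121 / 848 * 100
= 0.1427 * 100
= 14.27 %

14.27 %


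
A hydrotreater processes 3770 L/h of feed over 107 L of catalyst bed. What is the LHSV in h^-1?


LHSV = volumetric feed rate / catalyst volume
= 3770 L/h / 107 L
= 35.23 h^-1

35.23 h^-1


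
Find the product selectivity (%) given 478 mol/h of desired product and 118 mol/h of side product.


Selectivity = desired / (desired + undesired) * 100
Total products = 478 + 118 = 596 mol/h
S = 478 / 596 * 100
= 0.8020 * 100
= 80.20 %

80.20 %


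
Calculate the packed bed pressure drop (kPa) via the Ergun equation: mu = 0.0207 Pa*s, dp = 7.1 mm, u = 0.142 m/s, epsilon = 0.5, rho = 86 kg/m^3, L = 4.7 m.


dp = 7.1 mm = 0.0071 m
Viscous term = 150*0.0207*0.142*(1-0.5)^2 / (0.0071^2*0.5^3) = 17493
Inertial term = 1.75*86*0.142^2*(1-0.5) / (0.0071*0.5^3) = 1709.68
dP/L = 17493 + 1709.68 = 19202.7 Pa/m
dP = 19202.7 * 4.7 / 1000 = 90.25 kPa

90.25 kPa


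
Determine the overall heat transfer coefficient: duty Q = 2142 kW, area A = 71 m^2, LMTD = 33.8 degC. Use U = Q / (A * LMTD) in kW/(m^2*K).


From Q = U*A*LMTD, U = Q / (A * LMTD)
U = 2142 / (71 * 33.8) = 2142 / 2399.8 = 0.8926

0.8926 kW/(m^2*K)


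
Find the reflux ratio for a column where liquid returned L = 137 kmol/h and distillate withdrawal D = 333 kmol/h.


Reflux ratio definition: R = L / D (liquid returned / distillate withdrawn)
L = 137 kmol/h, D = 333 kmol/h
R = 137 / 333 = 0.4114

0.4114


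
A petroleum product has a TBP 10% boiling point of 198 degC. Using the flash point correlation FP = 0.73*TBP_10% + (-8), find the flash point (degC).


FP = 0.73 * 198 + (-8) = 136.54

136.54 degC


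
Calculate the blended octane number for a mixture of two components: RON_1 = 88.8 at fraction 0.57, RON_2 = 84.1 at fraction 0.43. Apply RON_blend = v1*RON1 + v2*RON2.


Linear blending: RON_blend = sum(vi * RONi)
Contribution 1: 0.57 * 88.8 = 50.616
Contribution 2: 0.43 * 84.1 = 36.163
RON_blend = 50.616 + 36.163 = 86.779

86.779


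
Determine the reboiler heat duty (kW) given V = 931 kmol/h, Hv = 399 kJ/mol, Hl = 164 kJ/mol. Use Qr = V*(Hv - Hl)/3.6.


Qr = 931 * (399 - 164) / 3.6 = 931 * 235 / 3.6 = 60770

60770 kW


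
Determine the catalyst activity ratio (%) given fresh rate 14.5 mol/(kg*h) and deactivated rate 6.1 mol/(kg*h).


Activity (%) = (rate_used / rate_fresh) * 100
rate_used = 6.1, rate_fresh = 14.5
= (6.1 / 14.5) * 100
= 0.4207 * 100 = 42.07

42.07 %


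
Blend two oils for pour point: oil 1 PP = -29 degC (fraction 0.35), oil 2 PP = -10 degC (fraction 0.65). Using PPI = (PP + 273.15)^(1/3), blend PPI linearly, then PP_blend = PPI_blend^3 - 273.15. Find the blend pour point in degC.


PPI_1 = (-29 + 273.15)^(1/3) = 6.25008
PPI_2 = (-10 + 273.15)^(1/3) = 6.408176
PPI_blend = 0.35 * 6.25008 + 0.65 * 6.408176 = 6.352842
PP_blend = 6.352842^3 - 273.15 = 256.3918 - 273.15 = -16.76

-16.76 degC


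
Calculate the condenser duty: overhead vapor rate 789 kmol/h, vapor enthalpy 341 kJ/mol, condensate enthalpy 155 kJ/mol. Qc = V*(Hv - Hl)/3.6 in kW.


Qc = 789 * (341 - 155) / 3.6 = 789 * 186 / 3.6 = 40760

40760 kW


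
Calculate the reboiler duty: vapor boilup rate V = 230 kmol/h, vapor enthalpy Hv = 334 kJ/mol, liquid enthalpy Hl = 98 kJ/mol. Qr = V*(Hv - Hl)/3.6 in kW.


Qr = 230 * (334 - 98) / 3.6 = 230 * 236 / 3.6 = 15080

15080 kW


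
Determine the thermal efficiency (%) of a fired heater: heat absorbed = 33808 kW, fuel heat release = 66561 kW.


Furnace efficiency = Q_absorbed / Q_fuel * 100
= 33808 / 66561 * 100 = 50.79

50.79 %


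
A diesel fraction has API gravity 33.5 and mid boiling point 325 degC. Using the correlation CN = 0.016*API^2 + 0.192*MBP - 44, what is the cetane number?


CN = 0.016 * 33.5^2 + 0.192 * 325 - 44
CN = 17.956 + 62.4 - 44 = 36.356

36.356


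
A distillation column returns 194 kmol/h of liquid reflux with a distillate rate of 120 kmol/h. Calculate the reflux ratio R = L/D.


Reflux ratio definition: R = L / D (liquid returned / distillate withdrawn)
L = 194 kmol/h, D = 120 kmol/h
R = 194 / 120 = 1.617

1.617


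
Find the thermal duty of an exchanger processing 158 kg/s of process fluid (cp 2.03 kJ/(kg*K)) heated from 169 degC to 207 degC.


Q = m_dot * cp * delta_T
delta_T = 207 - 169 = 38 K
Q = 158 * 2.03 * 38
= 320.74 * 38
= 12188.12 kW

12188.12 kW


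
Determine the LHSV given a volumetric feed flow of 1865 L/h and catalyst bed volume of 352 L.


LHSV = volumetric feed rate / catalyst volume
= 1865 L/h / 352 L
= 5.298 h^-1

5.298 h^-1


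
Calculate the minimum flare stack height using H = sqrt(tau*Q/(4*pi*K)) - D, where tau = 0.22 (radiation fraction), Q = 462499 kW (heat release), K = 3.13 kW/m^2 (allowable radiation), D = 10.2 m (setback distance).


tau*Q/(4*pi*K) = 0.22 * 462499 / (4 * pi * 3.13) = 2586.9
sqrt(2586.9) = 50.8616
H = 50.8616 - 10.2 = 40.66

40.66 m


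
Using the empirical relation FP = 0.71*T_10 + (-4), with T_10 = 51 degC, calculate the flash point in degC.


FP = 0.71 * 51 + (-4) = 32.21

32.21 degC


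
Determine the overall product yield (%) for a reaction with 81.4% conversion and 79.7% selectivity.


Overall yield = conversion (%) * selectivity (%) / 100
Conversion = 81.4%, Selectivity = 79.7%
Y = 81.4 * 79.7 / 100
= 64.8758 %

64.8758 %


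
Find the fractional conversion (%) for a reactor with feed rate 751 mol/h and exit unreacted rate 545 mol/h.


X = (F_in - F_out) / F_in * 100
Moles reacted = 751 - 545 = 206
X = 206 / 751 * 100
= 0.2743 * 100
= 27.43 %

27.43 %


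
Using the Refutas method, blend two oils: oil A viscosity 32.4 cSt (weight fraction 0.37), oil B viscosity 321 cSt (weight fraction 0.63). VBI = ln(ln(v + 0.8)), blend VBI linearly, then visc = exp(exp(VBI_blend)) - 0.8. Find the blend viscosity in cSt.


Refutas method: VBN_i = 14.534*ln(ln(visc_i + 0.8)) + 10.975, blended linearly by mass fraction; since VBN is linear in VBI_i = ln(ln(visc_i + 0.8)) and the fractions sum to 1, blend VBI directly: visc = exp(exp(VBI_blend)) - 0.8
VBI_1 = ln(ln(32.4 + 0.8)) = 1.25349
VBI_2 = ln(ln(321 + 0.8)) = 1.75335
VBI_blend = 0.37 * 1.25349 + 0.63 * 1.75335 = 1.5684
visc_blend = exp(exp(1.5684)) - 0.8 = 120.6

120.6 cSt


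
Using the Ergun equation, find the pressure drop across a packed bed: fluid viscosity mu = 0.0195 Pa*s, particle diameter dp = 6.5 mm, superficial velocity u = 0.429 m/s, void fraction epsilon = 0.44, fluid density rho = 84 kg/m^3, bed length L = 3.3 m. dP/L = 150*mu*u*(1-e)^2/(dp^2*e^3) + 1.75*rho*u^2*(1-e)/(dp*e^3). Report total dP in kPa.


dp = 6.5 mm = 0.0065 m
Viscous term = 150*0.0195*0.429*(1-0.44)^2 / (0.0065^2*0.44^3) = 109339
Inertial term = 1.75*84*0.429^2*(1-0.44) / (0.0065*0.44^3) = 27362
dP/L = 109339 + 27362 = 136701 Pa/m
dP = 136701 * 3.3 / 1000 = 451.1 kPa

451.1 kPa


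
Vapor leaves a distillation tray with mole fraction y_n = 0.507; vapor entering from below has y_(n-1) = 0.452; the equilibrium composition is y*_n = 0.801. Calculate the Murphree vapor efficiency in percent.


Murphree vapor efficiency: EMV = (y_n - y_(n-1)) / (y*_n - y_(n-1)) * 100
EMV = (0.507 - 0.452) / (0.801 - 0.452) * 100 = 0.055 / 0.349 * 100 = 15.76

15.76 %


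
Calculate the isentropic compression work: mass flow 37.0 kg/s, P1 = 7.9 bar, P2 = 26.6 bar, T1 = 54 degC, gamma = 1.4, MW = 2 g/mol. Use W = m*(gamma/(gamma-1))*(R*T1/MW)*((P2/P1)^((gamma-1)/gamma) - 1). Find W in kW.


Isentropic work: W = m*(gamma/(gamma-1))*(R*T1/MW)*((P2/P1)^((gamma-1)/gamma) - 1)
T1 = 54 + 273.15 = 327.15 K
Pressure ratio = 26.6 / 7.9 = 3.36709
Exponent = (1.4 - 1)/1.4 = 0.285714
(P2/P1)^exp - 1 = 3.36709^0.285714 - 1 = 0.414634
W = 37.0 * 1.4 / 0.4 * 8.314 * 327.15 / 2 * 0.414634 = 73020

73020 kW


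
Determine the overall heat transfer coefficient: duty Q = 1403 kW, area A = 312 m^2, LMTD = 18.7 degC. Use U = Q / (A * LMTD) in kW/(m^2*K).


From Q = U*A*LMTD, U = Q / (A * LMTD)
U = 1403 / (312 * 18.7) = 1403 / 5834.4 = 0.2405

0.2405 kW/(m^2*K)


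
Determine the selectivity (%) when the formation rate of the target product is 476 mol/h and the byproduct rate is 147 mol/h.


Selectivity = desired / (desired + undesired) * 100
Total products = 476 + 147 = 623 mol/h
S = 476 / 623 * 100
= 0.7640 * 100
= 76.40 %

76.40 %


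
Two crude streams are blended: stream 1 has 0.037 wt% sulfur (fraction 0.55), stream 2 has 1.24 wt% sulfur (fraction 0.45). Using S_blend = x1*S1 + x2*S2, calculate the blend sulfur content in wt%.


Linear sulfur blending: S_blend = x1*S1 + x2*S2
Contribution 1: 0.55 * 0.037 = 0.02035 wt%
Contribution 2: 0.45 * 1.24 = 0.558 wt%
S_blend = 0.02035 + 0.558 = 0.57835

0.57835 wt%


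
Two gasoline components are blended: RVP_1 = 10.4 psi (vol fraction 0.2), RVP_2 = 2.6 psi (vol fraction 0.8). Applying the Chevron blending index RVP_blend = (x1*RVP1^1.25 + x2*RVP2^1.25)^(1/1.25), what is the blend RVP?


Chevron index: RVP_blend = (sum xi*RVPi^1.25)^(1/1.25)
RVP^1.25 terms: 0.2 * 10.4^1.25 + 0.8 * 2.6^1.25 = 6.3765
RVP_blend = 6.3765^(1/1.25) = 4.402

4.402 psi


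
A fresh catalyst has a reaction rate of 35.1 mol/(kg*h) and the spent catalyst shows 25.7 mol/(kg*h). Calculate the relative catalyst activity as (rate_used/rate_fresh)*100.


Activity (%) = (rate_used / rate_fresh) * 100
rate_used = 25.7, rate_fresh = 35.1
= (25.7 / 35.1) * 100
= 0.7322 * 100 = 73.22

73.22 %


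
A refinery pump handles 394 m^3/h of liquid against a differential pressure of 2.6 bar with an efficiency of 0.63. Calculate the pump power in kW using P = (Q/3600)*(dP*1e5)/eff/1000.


Q = 394 / 3600 = 0.109444 m^3/s
P = 0.109444 * (2.6 * 1e5) / 0.63 / 1000 = 45.17

45.17 kW


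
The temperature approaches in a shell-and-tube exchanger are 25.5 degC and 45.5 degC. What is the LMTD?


LMTD = (dT1 - dT2) / ln(dT1/dT2)
= (25.5 - 45.5) / ln(25.5 / 45.5) = -20 / -0.579034 = 34.54

34.54 degC


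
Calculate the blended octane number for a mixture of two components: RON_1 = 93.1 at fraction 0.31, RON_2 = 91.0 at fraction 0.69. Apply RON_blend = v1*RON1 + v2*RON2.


Linear blending: RON_blend = sum(vi * RONi)
Contribution 1: 0.31 * 93.1 = 28.861
Contribution 2: 0.69 * 91.0 = 62.79
RON_blend = 28.861 + 62.79 = 91.651

91.651


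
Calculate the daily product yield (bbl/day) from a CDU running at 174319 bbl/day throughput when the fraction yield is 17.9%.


Crude throughput = 174319 bbl/day
Fraction yield = 17.9%
yield = throughput * fraction / 100
yield = 174319 * 17.9 / 100 = 31203.101

31203.101 bbl/day


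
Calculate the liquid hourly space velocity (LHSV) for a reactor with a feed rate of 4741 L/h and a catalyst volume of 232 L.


LHSV = volumetric feed rate / catalyst volume
= 4741 L/h / 232 L
= 20.44 h^-1

20.44 h^-1


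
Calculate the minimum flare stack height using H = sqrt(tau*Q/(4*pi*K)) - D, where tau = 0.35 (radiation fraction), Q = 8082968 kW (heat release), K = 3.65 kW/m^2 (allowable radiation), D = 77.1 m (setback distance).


tau*Q/(4*pi*K) = 0.35 * 8082968 / (4 * pi * 3.65) = 61678.8
sqrt(61678.8) = 248.352
H = 248.352 - 77.1 = 171.3

171.3 m


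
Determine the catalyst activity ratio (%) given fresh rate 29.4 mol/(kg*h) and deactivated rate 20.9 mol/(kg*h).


Activity (%) = (rate_used / rate_fresh) * 100
rate_used = 20.9, rate_fresh = 29.4
= (20.9 / 29.4) * 100
= 0.7109 * 100 = 71.09

71.09 %


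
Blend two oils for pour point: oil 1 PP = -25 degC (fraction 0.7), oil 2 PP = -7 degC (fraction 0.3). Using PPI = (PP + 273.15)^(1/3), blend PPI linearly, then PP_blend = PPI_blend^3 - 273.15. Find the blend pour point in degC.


PPI_1 = (-25 + 273.15)^(1/3) = 6.284028
PPI_2 = (-7 + 273.15)^(1/3) = 6.432436
PPI_blend = 0.7 * 6.284028 + 0.3 * 6.432436 = 6.32855
PP_blend = 6.32855^3 - 273.15 = 253.4619 - 273.15 = -19.69

-19.69 degC


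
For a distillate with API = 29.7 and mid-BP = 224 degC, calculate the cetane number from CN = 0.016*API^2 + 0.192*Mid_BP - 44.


CN = 0.016 * 29.7^2 + 0.192 * 224 - 44
CN = 14.11344 + 43.008 - 44 = 13.12144

13.12144


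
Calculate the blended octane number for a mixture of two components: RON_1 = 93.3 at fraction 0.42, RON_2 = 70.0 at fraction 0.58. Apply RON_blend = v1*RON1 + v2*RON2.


Linear blending: RON_blend = sum(vi * RONi)
Contribution 1: 0.42 * 93.3 = 39.186
Contribution 2: 0.58 * 70.0 = 40.6
RON_blend = 39.186 + 40.6 = 79.786

79.786


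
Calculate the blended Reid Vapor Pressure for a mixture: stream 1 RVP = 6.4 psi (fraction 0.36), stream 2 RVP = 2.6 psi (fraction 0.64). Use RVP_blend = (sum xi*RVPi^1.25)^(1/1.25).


Chevron index: RVP_blend = (sum xi*RVPi^1.25)^(1/1.25)
RVP^1.25 terms: 0.36 * 6.4^1.25 + 0.64 * 2.6^1.25 = 5.77759
RVP_blend = 5.77759^(1/1.25) = 4.068

4.068 psi


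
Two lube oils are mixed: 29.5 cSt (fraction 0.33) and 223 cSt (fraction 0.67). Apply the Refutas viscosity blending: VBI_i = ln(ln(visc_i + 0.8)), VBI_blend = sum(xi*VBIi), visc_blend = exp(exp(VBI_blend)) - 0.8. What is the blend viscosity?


Refutas method: VBN_i = 14.534*ln(ln(visc_i + 0.8)) + 10.975, blended linearly by mass fraction; since VBN is linear in VBI_i = ln(ln(visc_i + 0.8)) and the fractions sum to 1, blend VBI directly: visc = exp(exp(VBI_blend)) - 0.8
VBI_1 = ln(ln(29.5 + 0.8)) = 1.22705
VBI_2 = ln(ln(223 + 0.8)) = 1.68839
VBI_blend = 0.33 * 1.22705 + 0.67 * 1.68839 = 1.53615
visc_blend = exp(exp(1.53615)) - 0.8 = 103.4

103.4 cSt


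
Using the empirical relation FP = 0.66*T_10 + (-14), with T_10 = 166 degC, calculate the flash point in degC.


FP = 0.66 * 166 + (-14) = 95.56

95.56 degC


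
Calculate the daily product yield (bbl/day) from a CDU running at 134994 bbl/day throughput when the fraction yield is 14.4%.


Crude throughput = 134994 bbl/day
Fraction yield = 14.4%
yield = throughput * fraction / 100
yield = 134994 * 14.4 / 100 = 19439.136

19439.136 bbl/day


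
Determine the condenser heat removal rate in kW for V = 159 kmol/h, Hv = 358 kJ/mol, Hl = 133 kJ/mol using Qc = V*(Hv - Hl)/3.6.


Qc = 159 * (358 - 133) / 3.6 = 159 * 225 / 3.6 = 9938

9938 kW


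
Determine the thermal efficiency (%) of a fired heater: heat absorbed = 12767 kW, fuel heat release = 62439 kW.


Furnace efficiency = Q_absorbed / Q_fuel * 100
= 12767 / 62439 * 100 = 20.45

20.45 %


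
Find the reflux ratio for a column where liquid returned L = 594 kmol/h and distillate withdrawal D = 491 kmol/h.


Reflux ratio definition: R = L / D (liquid returned / distillate withdrawn)
L = 594 kmol/h, D = 491 kmol/h
R = 594 / 491 = 1.210

1.210


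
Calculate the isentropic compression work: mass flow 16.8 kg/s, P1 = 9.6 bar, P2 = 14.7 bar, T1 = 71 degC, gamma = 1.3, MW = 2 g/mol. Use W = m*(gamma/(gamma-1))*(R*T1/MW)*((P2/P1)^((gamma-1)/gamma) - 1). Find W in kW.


Isentropic work: W = m*(gamma/(gamma-1))*(R*T1/MW)*((P2/P1)^((gamma-1)/gamma) - 1)
T1 = 71 + 273.15 = 344.15 K
Pressure ratio = 14.7 / 9.6 = 1.53125
Exponent = (1.3 - 1)/1.3 = 0.230769
(P2/P1)^exp - 1 = 1.53125^0.230769 - 1 = 0.103324
W = 16.8 * 1.3 / 0.3 * 8.314 * 344.15 / 2 * 0.103324 = 10760

10760 kW


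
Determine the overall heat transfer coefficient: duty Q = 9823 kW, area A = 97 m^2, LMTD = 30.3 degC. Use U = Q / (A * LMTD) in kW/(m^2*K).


From Q = U*A*LMTD, U = Q / (A * LMTD)
U = 9823 / (97 * 30.3) = 9823 / 2939.1 = 3.342

3.342 kW/(m^2*K)


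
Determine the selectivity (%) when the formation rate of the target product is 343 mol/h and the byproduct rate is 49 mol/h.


Selectivity = desired / (desired + undesired) * 100
Total products = 343 + 49 = 392 mol/h
S = 343 / 392 * 100
= 0.8750 * 100
= 87.50 %

87.50 %


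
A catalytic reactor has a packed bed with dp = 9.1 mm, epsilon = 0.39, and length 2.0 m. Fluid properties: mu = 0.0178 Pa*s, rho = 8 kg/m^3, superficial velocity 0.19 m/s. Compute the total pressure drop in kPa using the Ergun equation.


dp = 9.1 mm = 0.0091 m
Viscous term = 150*0.0178*0.19*(1-0.39)^2 / (0.0091^2*0.39^3) = 38428
Inertial term = 1.75*8*0.19^2*(1-0.39) / (0.0091*0.39^3) = 571.123
dP/L = 38428 + 571.123 = 38999.1 Pa/m
dP = 38999.1 * 2.0 / 1000 = 78.00 kPa

78.00 kPa


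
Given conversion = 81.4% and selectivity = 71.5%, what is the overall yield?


Overall yield = conversion (%) * selectivity (%) / 100
Conversion = 81.4%, Selectivity = 71.5%
Y = 81.4 * 71.5 / 100
= 58.201 %

58.201 %


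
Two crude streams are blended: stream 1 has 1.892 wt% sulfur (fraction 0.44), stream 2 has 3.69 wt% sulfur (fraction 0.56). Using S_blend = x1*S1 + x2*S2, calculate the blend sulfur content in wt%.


Linear sulfur blending: S_blend = x1*S1 + x2*S2
Contribution 1: 0.44 * 1.892 = 0.83248 wt%
Contribution 2: 0.56 * 3.69 = 2.0664 wt%
S_blend = 0.83248 + 2.0664 = 2.89888

2.89888 wt%


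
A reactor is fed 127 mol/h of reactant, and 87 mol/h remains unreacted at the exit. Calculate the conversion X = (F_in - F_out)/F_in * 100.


X = (F_in - F_out) / F_in * 100
Moles reacted = 127 - 87 = 40
X = 40 / 127 * 100
= 0.3150 * 100
= 31.50 %

31.50 %


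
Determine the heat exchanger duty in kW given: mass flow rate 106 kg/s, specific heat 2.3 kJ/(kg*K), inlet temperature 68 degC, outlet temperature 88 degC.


Q = m_dot * cp * delta_T
delta_T = 88 - 68 = 20 K
Q = 106 * 2.3 * 20
= 243.8 * 20
= 4876 kW

4876 kW


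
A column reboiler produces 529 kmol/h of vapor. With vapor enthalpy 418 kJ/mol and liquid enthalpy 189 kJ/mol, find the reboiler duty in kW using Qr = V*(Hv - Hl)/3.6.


Qr = 529 * (418 - 189) / 3.6 = 529 * 229 / 3.6 = 33650

33650 kW


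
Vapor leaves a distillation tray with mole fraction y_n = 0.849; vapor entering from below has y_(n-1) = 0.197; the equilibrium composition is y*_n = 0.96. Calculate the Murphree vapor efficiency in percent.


Murphree vapor efficiency: EMV = (y_n - y_(n-1)) / (y*_n - y_(n-1)) * 100
EMV = (0.849 - 0.197) / (0.96 - 0.197) * 100 = 0.652 / 0.763 * 100 = 85.45

85.45 %


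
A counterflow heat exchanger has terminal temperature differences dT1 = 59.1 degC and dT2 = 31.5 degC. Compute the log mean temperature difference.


LMTD = (dT1 - dT2) / ln(dT1/dT2)
= (59.1 - 31.5) / ln(59.1 / 31.5) = 27.6 / 0.629243 = 43.86

43.86 degC


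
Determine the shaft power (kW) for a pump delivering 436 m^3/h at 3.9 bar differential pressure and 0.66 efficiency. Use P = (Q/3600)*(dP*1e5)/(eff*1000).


Q = 436 / 3600 = 0.121111 m^3/s
P = 0.121111 * (3.9 * 1e5) / 0.66 / 1000 = 71.57

71.57 kW


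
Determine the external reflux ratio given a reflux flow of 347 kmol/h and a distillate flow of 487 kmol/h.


Reflux ratio definition: R = L / D (liquid returned / distillate withdrawn)
L = 347 kmol/h, D = 487 kmol/h
R = 347 / 487 = 0.7125

0.7125


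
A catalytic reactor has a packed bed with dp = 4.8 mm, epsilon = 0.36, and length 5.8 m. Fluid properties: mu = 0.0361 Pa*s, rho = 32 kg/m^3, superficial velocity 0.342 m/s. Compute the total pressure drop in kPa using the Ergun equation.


dp = 4.8 mm = 0.0048 m
Viscous term = 150*0.0361*0.342*(1-0.36)^2 / (0.0048^2*0.36^3) = 705658
Inertial term = 1.75*32*0.342^2*(1-0.36) / (0.0048*0.36^3) = 18718.5
dP/L = 705658 + 18718.5 = 724376 Pa/m
dP = 724376 * 5.8 / 1000 = 4201 kPa

4201 kPa


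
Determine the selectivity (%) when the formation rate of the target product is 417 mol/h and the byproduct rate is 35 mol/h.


Selectivity = desired / (desired + undesired) * 100
Total products = 417 + 35 = 452 mol/h
S = 417 / 452 * 100
= 0.9226 * 100
= 92.26 %

92.26 %


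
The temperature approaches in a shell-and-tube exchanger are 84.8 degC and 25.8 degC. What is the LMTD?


LMTD = (dT1 - dT2) / ln(dT1/dT2)
= (84.8 - 25.8) / ln(84.8 / 25.8) = 59 / 1.18992 = 49.58

49.58 degC


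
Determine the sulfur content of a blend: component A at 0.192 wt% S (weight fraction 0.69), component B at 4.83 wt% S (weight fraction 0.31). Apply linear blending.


Linear sulfur blending: S_blend = x1*S1 + x2*S2
Contribution 1: 0.69 * 0.192 = 0.13248 wt%
Contribution 2: 0.31 * 4.83 = 1.4973 wt%
S_blend = 0.13248 + 1.4973 = 1.62978

1.62978 wt%


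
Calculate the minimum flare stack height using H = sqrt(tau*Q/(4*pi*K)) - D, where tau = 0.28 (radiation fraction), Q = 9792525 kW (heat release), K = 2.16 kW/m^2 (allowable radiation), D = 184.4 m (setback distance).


tau*Q/(4*pi*K) = 0.28 * 9792525 / (4 * pi * 2.16) = 101016
sqrt(101016) = 317.83
H = 317.83 - 184.4 = 133.4

133.4 m


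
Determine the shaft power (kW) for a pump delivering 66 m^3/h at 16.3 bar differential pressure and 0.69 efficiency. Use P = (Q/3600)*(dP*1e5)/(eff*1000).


Q = 66 / 3600 = 0.0183333 m^3/s
P = 0.0183333 * (16.3 * 1e5) / 0.69 / 1000 = 43.31

43.31 kW


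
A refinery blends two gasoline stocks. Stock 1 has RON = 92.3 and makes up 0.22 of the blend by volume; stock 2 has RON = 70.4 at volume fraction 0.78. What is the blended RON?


Linear blending: RON_blend = sum(vi * RONi)
Contribution 1: 0.22 * 92.3 = 20.306
Contribution 2: 0.78 * 70.4 = 54.912
RON_blend = 20.306 + 54.912 = 75.218

75.218


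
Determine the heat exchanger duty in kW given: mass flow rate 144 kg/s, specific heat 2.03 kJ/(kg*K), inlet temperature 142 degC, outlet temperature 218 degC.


Q = m_dot * cp * delta_T
delta_T = 218 - 142 = 76 K
Q = 144 * 2.03 * 76
= 292.32 * 76
= 22216.32 kW

22216.32 kW


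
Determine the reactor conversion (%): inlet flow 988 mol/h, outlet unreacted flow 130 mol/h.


X = (F_in - F_out) / F_in * 100
Moles reacted = 988 - 130 = 858
X = 858 / 988 * 100
= 0.8684 * 100
= 86.84 %

86.84 %


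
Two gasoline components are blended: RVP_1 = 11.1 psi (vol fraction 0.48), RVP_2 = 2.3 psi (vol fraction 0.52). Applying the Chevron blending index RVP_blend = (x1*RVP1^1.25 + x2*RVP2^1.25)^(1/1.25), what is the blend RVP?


Chevron index: RVP_blend = (sum xi*RVPi^1.25)^(1/1.25)
RVP^1.25 terms: 0.48 * 11.1^1.25 + 0.52 * 2.3^1.25 = 11.198
RVP_blend = 11.198^(1/1.25) = 6.907

6.907 psi


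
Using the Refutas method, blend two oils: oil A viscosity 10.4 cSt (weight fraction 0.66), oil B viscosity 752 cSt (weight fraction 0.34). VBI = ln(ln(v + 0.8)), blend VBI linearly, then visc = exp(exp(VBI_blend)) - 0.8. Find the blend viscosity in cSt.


Refutas method: VBN_i = 14.534*ln(ln(visc_i + 0.8)) + 10.975, blended linearly by mass fraction; since VBN is linear in VBI_i = ln(ln(visc_i + 0.8)) and the fractions sum to 1, blend VBI directly: visc = exp(exp(VBI_blend)) - 0.8
VBI_1 = ln(ln(10.4 + 0.8)) = 0.882078
VBI_2 = ln(ln(752 + 0.8)) = 1.89067
VBI_blend = 0.66 * 0.882078 + 0.34 * 1.89067 = 1.225
visc_blend = exp(exp(1.225)) - 0.8 = 29.29

29.29 cSt


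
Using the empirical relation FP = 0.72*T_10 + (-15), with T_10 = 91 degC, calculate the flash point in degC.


FP = 0.72 * 91 + (-15) = 50.52

50.52 degC


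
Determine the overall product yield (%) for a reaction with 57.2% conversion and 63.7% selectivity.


Overall yield = conversion (%) * selectivity (%) / 100
Conversion = 57.2%, Selectivity = 63.7%
Y = 57.2 * 63.7 / 100
= 36.4364 %

36.4364 %


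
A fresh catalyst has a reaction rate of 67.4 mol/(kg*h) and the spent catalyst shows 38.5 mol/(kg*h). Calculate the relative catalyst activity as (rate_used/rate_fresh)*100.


Activity (%) = (rate_used / rate_fresh) * 100
rate_used = 38.5, rate_fresh = 67.4
= (38.5 / 67.4) * 100
= 0.5712 * 100 = 57.12

57.12 %


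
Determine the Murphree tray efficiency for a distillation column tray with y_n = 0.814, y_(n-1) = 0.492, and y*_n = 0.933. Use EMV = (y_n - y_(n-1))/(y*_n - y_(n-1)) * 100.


Murphree vapor efficiency: EMV = (y_n - y_(n-1)) / (y*_n - y_(n-1)) * 100
EMV = (0.814 - 0.492) / (0.933 - 0.492) * 100 = 0.322 / 0.441 * 100 = 73.02

73.02 %


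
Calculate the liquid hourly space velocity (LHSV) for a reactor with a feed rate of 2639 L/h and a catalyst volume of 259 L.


LHSV = volumetric feed rate / catalyst volume
= 2639 L/h / 259 L
= 10.19 h^-1

10.19 h^-1


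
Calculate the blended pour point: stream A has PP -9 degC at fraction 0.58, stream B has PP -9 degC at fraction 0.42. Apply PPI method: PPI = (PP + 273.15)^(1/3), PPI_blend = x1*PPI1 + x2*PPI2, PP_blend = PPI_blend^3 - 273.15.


PPI_1 = (-9 + 273.15)^(1/3) = 6.416283
PPI_2 = (-9 + 273.15)^(1/3) = 6.416283
PPI_blend = 0.58 * 6.416283 + 0.42 * 6.416283 = 6.416283
PP_blend = 6.416283^3 - 273.15 = 264.1499 - 273.15 = -9

-9 degC


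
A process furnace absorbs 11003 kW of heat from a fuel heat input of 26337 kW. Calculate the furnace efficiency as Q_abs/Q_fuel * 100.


Furnace efficiency = Q_absorbed / Q_fuel * 100
= 11003 / 26337 * 100 = 41.78

41.78 %


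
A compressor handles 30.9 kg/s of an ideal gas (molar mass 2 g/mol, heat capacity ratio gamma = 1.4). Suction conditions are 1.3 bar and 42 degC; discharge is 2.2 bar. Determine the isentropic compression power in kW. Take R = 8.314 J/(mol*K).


Isentropic work: W = m*(gamma/(gamma-1))*(R*T1/MW)*((P2/P1)^((gamma-1)/gamma) - 1)
T1 = 42 + 273.15 = 315.15 K
Pressure ratio = 2.2 / 1.3 = 1.69231
Exponent = (1.4 - 1)/1.4 = 0.285714
(P2/P1)^exp - 1 = 1.69231^0.285714 - 1 = 0.162197
W = 30.9 * 1.4 / 0.4 * 8.314 * 315.15 / 2 * 0.162197 = 22980

22980 kW


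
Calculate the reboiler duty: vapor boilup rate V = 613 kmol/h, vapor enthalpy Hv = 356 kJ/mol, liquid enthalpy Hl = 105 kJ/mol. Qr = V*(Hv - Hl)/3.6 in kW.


Qr = 613 * (356 - 105) / 3.6 = 613 * 251 / 3.6 = 42740

42740 kW


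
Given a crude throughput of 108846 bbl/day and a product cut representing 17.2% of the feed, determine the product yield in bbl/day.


Crude throughput = 108846 bbl/day
Fraction yield = 17.2%
yield = throughput * fraction / 100
yield = 108846 * 17.2 / 100 = 18721.512

18721.512 bbl/day


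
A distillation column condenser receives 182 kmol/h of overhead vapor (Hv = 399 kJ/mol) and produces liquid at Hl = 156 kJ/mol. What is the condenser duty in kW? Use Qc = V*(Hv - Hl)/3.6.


Qc = 182 * (399 - 156) / 3.6 = 182 * 243 / 3.6 = 12280

12280 kW


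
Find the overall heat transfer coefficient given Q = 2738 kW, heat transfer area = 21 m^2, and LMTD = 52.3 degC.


From Q = U*A*LMTD, U = Q / (A * LMTD)
U = 2738 / (21 * 52.3) = 2738 / 1098.3 = 2.493

2.493 kW/(m^2*K)


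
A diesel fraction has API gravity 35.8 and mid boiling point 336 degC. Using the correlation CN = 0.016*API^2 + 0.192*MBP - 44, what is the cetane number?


CN = 0.016 * 35.8^2 + 0.192 * 336 - 44
CN = 20.50624 + 64.512 - 44 = 41.01824

41.01824


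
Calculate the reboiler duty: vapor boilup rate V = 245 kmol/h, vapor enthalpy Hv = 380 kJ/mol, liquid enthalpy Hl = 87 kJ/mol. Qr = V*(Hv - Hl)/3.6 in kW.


Qr = 245 * (380 - 87) / 3.6 = 245 * 293 / 3.6 = 19940

19940 kW


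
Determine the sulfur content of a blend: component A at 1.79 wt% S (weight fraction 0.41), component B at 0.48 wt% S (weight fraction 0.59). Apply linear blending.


Linear sulfur blending: S_blend = x1*S1 + x2*S2
Contribution 1: 0.41 * 1.79 = 0.7339 wt%
Contribution 2: 0.59 * 0.48 = 0.2832 wt%
S_blend = 0.7339 + 0.2832 = 1.0171

1.0171 wt%
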